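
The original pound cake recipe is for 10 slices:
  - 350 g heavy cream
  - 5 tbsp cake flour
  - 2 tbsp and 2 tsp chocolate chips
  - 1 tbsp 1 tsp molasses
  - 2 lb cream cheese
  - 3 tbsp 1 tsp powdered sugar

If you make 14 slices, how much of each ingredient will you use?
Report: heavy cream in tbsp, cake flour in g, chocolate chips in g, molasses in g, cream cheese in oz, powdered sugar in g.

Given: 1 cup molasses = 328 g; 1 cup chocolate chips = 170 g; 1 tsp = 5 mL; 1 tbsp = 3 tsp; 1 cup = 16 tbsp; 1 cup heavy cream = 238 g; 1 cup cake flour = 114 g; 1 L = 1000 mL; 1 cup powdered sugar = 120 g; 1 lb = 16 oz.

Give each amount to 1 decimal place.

heavy cream: 32.9 tbsp; cake flour: 49.9 g; chocolate chips: 39.7 g; molasses: 38.3 g; cream cheese: 44.8 oz; powdered sugar: 35.0 g

Scaling factor: 14/10 = 7/5 = 1.4.
heavy cream: 350 g × 7/5 ÷ 238 g/cup × 16 tbsp/cup ≈ 32.9 tbsp
cake flour: 5 tbsp × 7/5 ÷ 16 tbsp/cup × 114 g/cup ≈ 49.9 g
chocolate chips: (2 tbsp + 2 tsp = 8/3 tbsp) × 7/5 ÷ 16 tbsp/cup × 170 g/cup ≈ 39.7 g
molasses: (1 tbsp + 1 tsp = 4/3 tbsp) × 7/5 ÷ 16 tbsp/cup × 328 g/cup ≈ 38.3 g
cream cheese: 2 lb × 7/5 × 16 oz/lb = 44.8 oz
powdered sugar: (3 tbsp + 1 tsp = 10/3 tbsp) × 7/5 ÷ 16 tbsp/cup × 120 g/cup = 35.0 g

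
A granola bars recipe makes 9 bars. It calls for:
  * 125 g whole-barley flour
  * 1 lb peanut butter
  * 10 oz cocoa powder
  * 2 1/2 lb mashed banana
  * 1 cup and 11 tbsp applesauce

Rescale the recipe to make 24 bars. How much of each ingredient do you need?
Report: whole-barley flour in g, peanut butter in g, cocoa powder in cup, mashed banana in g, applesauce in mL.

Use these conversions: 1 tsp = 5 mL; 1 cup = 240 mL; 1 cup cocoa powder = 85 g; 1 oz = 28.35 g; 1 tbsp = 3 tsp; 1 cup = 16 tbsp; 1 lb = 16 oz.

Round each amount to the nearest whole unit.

Scaling factor: 24/9 = 8/3.
whole-barley flour: 125 g × 8/3 ≈ 333 g
peanut butter: 1 lb × 8/3 × 16 oz/lb × 28.35 g/oz ≈ 1210 g
cocoa powder: 10 oz × 8/3 × 28.35 g/oz ÷ 85 g/cup ≈ 9 cup
mashed banana: 2.5 lb × 8/3 × 16 oz/lb × 28.35 g/oz = 3024 g
applesauce: (1 cup + 11 tbsp = 1.6875 cup) × 8/3 × 240 mL/cup = 1080 mL

whole-barley flour: 333 g; peanut butter: 1210 g; cocoa powder: 9 cup; mashed banana: 3024 g; applesauce: 1080 mL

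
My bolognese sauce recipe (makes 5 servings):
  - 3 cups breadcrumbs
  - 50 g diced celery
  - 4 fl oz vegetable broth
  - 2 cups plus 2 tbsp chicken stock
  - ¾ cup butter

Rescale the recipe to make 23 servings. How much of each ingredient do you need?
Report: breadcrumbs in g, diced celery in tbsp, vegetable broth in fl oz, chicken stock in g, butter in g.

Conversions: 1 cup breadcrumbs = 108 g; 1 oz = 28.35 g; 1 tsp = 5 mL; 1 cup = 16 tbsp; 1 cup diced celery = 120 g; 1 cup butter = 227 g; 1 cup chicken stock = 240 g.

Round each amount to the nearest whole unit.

Scaling factor: 23/5 = 4.6.
breadcrumbs: 3 cup × 23/5 × 108 g/cup ≈ 1490 g
diced celery: 50 g × 23/5 ÷ 120 g/cup × 16 tbsp/cup ≈ 31 tbsp
vegetable broth: 4 fl oz × 23/5 ≈ 18 fl oz
chicken stock: (2 cup + 2 tbsp = 2.125 cup) × 23/5 × 240 g/cup = 2346 g
butter: 0.75 cup × 23/5 × 227 g/cup ≈ 783 g

breadcrumbs: 1490 g; diced celery: 31 tbsp; vegetable broth: 18 fl oz; chicken stock: 2346 g; butter: 783 g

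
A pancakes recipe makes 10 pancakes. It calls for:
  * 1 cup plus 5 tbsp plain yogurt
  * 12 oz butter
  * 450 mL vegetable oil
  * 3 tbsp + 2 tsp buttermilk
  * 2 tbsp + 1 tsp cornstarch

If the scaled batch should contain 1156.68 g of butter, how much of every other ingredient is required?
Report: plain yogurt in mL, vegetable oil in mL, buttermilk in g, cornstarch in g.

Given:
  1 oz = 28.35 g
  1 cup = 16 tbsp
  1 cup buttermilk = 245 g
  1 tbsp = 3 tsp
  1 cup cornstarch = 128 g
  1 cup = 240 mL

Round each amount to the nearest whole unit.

plain yogurt: 1071 mL; vegetable oil: 1530 mL; buttermilk: 191 g; cornstarch: 63 g

The original recipe has 340.2 g of butter, so the scaling factor is 1156.68 ÷ 340.2 = 17/5 = 3.4.
plain yogurt: (1 cup + 5 tbsp = 1.3125 cup) × 17/5 × 240 mL/cup = 1071 mL
vegetable oil: 450 mL × 17/5 = 1530 mL
buttermilk: (3 tbsp + 2 tsp = 11/3 tbsp) × 17/5 ÷ 16 tbsp/cup × 245 g/cup ≈ 191 g
cornstarch: (2 tbsp + 1 tsp = 7/3 tbsp) × 17/5 ÷ 16 tbsp/cup × 128 g/cup ≈ 63 g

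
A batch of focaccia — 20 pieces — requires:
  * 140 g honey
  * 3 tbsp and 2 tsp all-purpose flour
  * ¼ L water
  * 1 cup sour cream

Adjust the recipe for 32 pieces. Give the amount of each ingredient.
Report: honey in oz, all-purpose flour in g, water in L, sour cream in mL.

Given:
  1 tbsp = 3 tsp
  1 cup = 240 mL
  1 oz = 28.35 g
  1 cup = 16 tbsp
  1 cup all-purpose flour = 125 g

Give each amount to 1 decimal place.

honey: 7.9 oz; all-purpose flour: 45.8 g; water: 0.4 L; sour cream: 384.0 mL

Scaling factor: 32/20 = 8/5 = 1.6.
honey: 140 g × 8/5 ÷ 28.35 g/oz ≈ 7.9 oz
all-purpose flour: (3 tbsp + 2 tsp = 11/3 tbsp) × 8/5 ÷ 16 tbsp/cup × 125 g/cup ≈ 45.8 g
water: 0.25 L × 8/5 = 0.4 L
sour cream: 1 cup × 8/5 × 240 mL/cup = 384.0 mL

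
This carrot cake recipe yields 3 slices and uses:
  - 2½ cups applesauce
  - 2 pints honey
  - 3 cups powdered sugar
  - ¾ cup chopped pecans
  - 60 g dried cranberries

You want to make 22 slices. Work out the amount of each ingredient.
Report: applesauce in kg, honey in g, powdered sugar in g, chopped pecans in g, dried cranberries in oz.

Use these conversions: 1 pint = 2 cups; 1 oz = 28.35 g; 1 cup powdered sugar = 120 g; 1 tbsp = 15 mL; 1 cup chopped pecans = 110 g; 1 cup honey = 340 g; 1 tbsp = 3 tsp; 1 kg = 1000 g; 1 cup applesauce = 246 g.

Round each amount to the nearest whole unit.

applesauce: 5 kg; honey: 9973 g; powdered sugar: 2640 g; chopped pecans: 605 g; dried cranberries: 16 oz

Scaling factor: 22/3.
applesauce: 2.5 cup × 22/3 × 246 g/cup ÷ 1000 g/kg ≈ 5 kg
honey: 2 pint × 22/3 × 2 cup/pint × 340 g/cup ≈ 9973 g
powdered sugar: 3 cup × 22/3 × 120 g/cup = 2640 g
chopped pecans: 0.75 cup × 22/3 × 110 g/cup = 605 g
dried cranberries: 60 g × 22/3 ÷ 28.35 g/oz ≈ 16 oz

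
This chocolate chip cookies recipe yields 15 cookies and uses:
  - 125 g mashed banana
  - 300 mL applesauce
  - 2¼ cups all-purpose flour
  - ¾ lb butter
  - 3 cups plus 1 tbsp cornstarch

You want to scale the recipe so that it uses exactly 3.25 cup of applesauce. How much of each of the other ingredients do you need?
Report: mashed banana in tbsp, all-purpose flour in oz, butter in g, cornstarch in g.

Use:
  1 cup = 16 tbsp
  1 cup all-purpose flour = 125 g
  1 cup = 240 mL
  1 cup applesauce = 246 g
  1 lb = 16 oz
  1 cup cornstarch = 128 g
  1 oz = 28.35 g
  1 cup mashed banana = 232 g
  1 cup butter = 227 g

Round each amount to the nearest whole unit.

The original recipe has 1.25 cup of applesauce, so the scaling factor is 3.25 ÷ 1.25 = 13/5 = 2.6.
mashed banana: 125 g × 13/5 ÷ 232 g/cup × 16 tbsp/cup ≈ 22 tbsp
all-purpose flour: 2.25 cup × 13/5 × 125 g/cup ÷ 28.35 g/oz ≈ 26 oz
butter: 0.75 lb × 13/5 × 16 oz/lb × 28.35 g/oz ≈ 885 g
cornstarch: (3 cup + 1 tbsp = 3.0625 cup) × 13/5 × 128 g/cup ≈ 1019 g

mashed banana: 22 tbsp; all-purpose flour: 26 oz; butter: 885 g; cornstarch: 1019 g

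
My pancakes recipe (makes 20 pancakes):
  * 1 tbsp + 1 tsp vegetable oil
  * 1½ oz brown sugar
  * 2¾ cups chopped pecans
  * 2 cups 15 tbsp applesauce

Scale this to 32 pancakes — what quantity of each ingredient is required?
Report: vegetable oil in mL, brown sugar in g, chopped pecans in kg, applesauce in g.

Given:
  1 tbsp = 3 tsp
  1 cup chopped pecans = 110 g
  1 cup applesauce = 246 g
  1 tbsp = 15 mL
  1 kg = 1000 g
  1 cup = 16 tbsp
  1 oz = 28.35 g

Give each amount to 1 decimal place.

Scaling factor: 32/20 = 8/5 = 1.6.
vegetable oil: (1 tbsp + 1 tsp = 4/3 tbsp) × 8/5 × 15 mL/tbsp = 32.0 mL
brown sugar: 1.5 oz × 8/5 × 28.35 g/oz ≈ 68.0 g
chopped pecans: 2.75 cup × 8/5 × 110 g/cup ÷ 1000 g/kg ≈ 0.5 kg
applesauce: (2 cup + 15 tbsp = 2.9375 cup) × 8/5 × 246 g/cup = 1156.2 g

vegetable oil: 32.0 mL; brown sugar: 68.0 g; chopped pecans: 0.5 kg; applesauce: 1156.2 g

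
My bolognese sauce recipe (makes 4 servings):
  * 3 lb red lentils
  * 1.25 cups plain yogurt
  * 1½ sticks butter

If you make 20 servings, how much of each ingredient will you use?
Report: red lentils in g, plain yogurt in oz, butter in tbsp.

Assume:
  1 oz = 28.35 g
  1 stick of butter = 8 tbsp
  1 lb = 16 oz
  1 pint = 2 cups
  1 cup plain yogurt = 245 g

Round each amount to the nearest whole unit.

Scaling factor: 20/4 = 5.
red lentils: 3 lb × 5 × 16 oz/lb × 28.35 g/oz = 6804 g
plain yogurt: 1.25 cup × 5 × 245 g/cup ÷ 28.35 g/oz ≈ 54 oz
butter: 1.5 stick × 5 × 8 tbsp/stick = 60 tbsp

red lentils: 6804 g; plain yogurt: 54 oz; butter: 60 tbsp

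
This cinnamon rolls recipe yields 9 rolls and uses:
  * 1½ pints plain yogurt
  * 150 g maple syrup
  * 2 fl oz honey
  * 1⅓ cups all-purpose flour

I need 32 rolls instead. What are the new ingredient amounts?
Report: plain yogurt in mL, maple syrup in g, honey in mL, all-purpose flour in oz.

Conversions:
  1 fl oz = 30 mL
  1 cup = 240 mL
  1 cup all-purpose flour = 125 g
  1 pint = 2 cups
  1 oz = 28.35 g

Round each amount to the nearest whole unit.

plain yogurt: 2560 mL; maple syrup: 533 g; honey: 213 mL; all-purpose flour: 21 oz

Scaling factor: 32/9.
plain yogurt: 1.5 pint × 32/9 × 2 cup/pint × 240 mL/cup = 2560 mL
maple syrup: 150 g × 32/9 ≈ 533 g
honey: 2 fl oz × 32/9 × 30 mL/fl oz ≈ 213 mL
all-purpose flour: 4/3 cup × 32/9 × 125 g/cup ÷ 28.35 g/oz ≈ 21 oz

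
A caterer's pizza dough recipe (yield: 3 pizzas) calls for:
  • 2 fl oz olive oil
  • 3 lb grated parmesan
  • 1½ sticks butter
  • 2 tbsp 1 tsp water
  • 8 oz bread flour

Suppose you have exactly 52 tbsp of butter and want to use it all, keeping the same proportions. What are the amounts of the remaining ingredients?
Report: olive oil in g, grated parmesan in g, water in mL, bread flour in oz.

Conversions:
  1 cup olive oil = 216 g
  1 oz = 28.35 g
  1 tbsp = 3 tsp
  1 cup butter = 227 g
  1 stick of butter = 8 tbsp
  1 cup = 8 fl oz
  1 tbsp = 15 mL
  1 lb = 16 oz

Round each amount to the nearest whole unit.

The original recipe has 12 tbsp of butter, so the scaling factor is 52 ÷ 12 = 13/3.
olive oil: 2 fl oz × 13/3 ÷ 8 fl oz/cup × 216 g/cup = 234 g
grated parmesan: 3 lb × 13/3 × 16 oz/lb × 28.35 g/oz ≈ 5897 g
water: (2 tbsp + 1 tsp = 7/3 tbsp) × 13/3 × 15 mL/tbsp ≈ 152 mL
bread flour: 8 oz × 13/3 ≈ 35 oz

olive oil: 234 g; grated parmesan: 5897 g; water: 152 mL; bread flour: 35 oz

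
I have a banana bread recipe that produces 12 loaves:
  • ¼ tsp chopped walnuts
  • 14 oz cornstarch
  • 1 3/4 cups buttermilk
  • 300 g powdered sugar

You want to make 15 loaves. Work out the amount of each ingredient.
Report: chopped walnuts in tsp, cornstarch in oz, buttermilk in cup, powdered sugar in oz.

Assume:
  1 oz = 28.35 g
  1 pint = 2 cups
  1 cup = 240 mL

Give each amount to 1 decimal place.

chopped walnuts: 0.3 tsp; cornstarch: 17.5 oz; buttermilk: 2.2 cup; powdered sugar: 13.2 oz

Scaling factor: 15/12 = 5/4 = 1.25.
chopped walnuts: 0.25 tsp × 5/4 ≈ 0.3 tsp
cornstarch: 14 oz × 5/4 = 17.5 oz
buttermilk: 1.75 cup × 5/4 ≈ 2.2 cup
powdered sugar: 300 g × 5/4 ÷ 28.35 g/oz ≈ 13.2 oz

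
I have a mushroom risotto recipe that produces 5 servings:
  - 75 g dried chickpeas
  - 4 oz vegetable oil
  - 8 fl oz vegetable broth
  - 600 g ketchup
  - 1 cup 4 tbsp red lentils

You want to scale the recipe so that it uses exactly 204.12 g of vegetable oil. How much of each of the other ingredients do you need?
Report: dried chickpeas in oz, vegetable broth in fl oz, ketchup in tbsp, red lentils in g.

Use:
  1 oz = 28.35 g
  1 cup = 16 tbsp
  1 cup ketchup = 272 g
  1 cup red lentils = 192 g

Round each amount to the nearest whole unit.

dried chickpeas: 5 oz; vegetable broth: 14 fl oz; ketchup: 64 tbsp; red lentils: 432 g

The original recipe has 113.4 g of vegetable oil, so the scaling factor is 204.12 ÷ 113.4 = 9/5 = 1.8.
dried chickpeas: 75 g × 9/5 ÷ 28.35 g/oz ≈ 5 oz
vegetable broth: 8 fl oz × 9/5 ≈ 14 fl oz
ketchup: 600 g × 9/5 ÷ 272 g/cup × 16 tbsp/cup ≈ 64 tbsp
red lentils: (1 cup + 4 tbsp = 1.25 cup) × 9/5 × 192 g/cup = 432 g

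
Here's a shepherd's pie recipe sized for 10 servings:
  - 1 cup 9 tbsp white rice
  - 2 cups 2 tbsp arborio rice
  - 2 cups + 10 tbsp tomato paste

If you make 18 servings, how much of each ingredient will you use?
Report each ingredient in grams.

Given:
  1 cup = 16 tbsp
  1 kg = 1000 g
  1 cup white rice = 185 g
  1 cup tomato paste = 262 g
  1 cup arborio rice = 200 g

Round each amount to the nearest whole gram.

Scaling factor: 18/10 = 9/5 = 1.8.
white rice: (1 cup + 9 tbsp = 1.5625 cup) × 9/5 × 185 g/cup ≈ 520 g
arborio rice: (2 cup + 2 tbsp = 2.125 cup) × 9/5 × 200 g/cup = 765 g
tomato paste: (2 cup + 10 tbsp = 2.625 cup) × 9/5 × 262 g/cup ≈ 1238 g

white rice: 520 g; arborio rice: 765 g; tomato paste: 1238 g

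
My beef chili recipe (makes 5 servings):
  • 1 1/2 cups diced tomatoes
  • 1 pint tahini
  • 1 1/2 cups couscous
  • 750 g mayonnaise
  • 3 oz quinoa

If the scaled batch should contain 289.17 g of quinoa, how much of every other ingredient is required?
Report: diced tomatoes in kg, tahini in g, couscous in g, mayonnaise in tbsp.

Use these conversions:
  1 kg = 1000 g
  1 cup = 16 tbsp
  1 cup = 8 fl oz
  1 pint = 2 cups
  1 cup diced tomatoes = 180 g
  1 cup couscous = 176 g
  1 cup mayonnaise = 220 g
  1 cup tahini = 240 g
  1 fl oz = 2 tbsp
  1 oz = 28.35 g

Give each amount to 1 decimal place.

diced tomatoes: 0.9 kg; tahini: 1632.0 g; couscous: 897.6 g; mayonnaise: 185.5 tbsp

The original recipe has 85.05 g of quinoa, so the scaling factor is 289.17 ÷ 85.05 = 17/5 = 3.4.
diced tomatoes: 1.5 cup × 17/5 × 180 g/cup ÷ 1000 g/kg ≈ 0.9 kg
tahini: 1 pint × 17/5 × 2 cup/pint × 240 g/cup = 1632.0 g
couscous: 1.5 cup × 17/5 × 176 g/cup = 897.6 g
mayonnaise: 750 g × 17/5 ÷ 220 g/cup × 16 tbsp/cup ≈ 185.5 tbsp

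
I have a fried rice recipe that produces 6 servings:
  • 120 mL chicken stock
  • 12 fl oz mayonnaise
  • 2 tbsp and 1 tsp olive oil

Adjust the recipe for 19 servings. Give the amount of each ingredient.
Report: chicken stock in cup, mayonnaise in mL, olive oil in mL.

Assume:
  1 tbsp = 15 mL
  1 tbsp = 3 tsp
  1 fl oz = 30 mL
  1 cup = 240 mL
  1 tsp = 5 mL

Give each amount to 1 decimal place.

chicken stock: 1.6 cup; mayonnaise: 1140.0 mL; olive oil: 110.8 mL

Scaling factor: 19/6.
chicken stock: 120 mL × 19/6 ÷ 240 mL/cup ≈ 1.6 cup
mayonnaise: 12 fl oz × 19/6 × 30 mL/fl oz = 1140.0 mL
olive oil: (2 tbsp + 1 tsp = 7/3 tbsp) × 19/6 × 15 mL/tbsp ≈ 110.8 mL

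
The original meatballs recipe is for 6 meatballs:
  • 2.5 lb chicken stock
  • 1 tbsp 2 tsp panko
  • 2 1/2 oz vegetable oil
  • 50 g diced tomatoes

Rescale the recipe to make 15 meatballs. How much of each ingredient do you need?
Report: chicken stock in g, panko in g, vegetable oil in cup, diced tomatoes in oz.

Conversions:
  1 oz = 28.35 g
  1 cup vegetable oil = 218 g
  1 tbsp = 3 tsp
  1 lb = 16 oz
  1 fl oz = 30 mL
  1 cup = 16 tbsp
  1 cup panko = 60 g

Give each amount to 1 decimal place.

chicken stock: 2835.0 g; panko: 15.6 g; vegetable oil: 0.8 cup; diced tomatoes: 4.4 oz

Scaling factor: 15/6 = 5/2 = 2.5.
chicken stock: 2.5 lb × 5/2 × 16 oz/lb × 28.35 g/oz = 2835.0 g
panko: (1 tbsp + 2 tsp = 5/3 tbsp) × 5/2 ÷ 16 tbsp/cup × 60 g/cup ≈ 15.6 g
vegetable oil: 2.5 oz × 5/2 × 28.35 g/oz ÷ 218 g/cup ≈ 0.8 cup
diced tomatoes: 50 g × 5/2 ÷ 28.35 g/oz ≈ 4.4 oz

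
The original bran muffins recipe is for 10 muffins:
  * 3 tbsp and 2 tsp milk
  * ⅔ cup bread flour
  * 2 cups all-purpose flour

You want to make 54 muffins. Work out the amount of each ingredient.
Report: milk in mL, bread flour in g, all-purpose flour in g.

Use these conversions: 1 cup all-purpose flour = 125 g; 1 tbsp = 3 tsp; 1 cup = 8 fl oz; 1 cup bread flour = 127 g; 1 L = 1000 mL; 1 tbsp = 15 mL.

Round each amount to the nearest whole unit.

Scaling factor: 54/10 = 27/5 = 5.4.
milk: (3 tbsp + 2 tsp = 11/3 tbsp) × 27/5 × 15 mL/tbsp = 297 mL
bread flour: 2/3 cup × 27/5 × 127 g/cup ≈ 457 g
all-purpose flour: 2 cup × 27/5 × 125 g/cup = 1350 g

milk: 297 mL; bread flour: 457 g; all-purpose flour: 1350 g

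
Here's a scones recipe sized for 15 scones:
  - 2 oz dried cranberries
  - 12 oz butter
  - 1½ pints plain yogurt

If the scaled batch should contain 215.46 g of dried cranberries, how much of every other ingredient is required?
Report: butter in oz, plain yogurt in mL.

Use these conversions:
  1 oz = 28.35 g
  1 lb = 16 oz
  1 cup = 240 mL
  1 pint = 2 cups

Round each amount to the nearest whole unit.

butter: 46 oz; plain yogurt: 2736 mL

The original recipe has 56.7 g of dried cranberries, so the scaling factor is 215.46 ÷ 56.7 = 19/5 = 3.8.
butter: 12 oz × 19/5 ≈ 46 oz
plain yogurt: 1.5 pint × 19/5 × 2 cup/pint × 240 mL/cup = 2736 mL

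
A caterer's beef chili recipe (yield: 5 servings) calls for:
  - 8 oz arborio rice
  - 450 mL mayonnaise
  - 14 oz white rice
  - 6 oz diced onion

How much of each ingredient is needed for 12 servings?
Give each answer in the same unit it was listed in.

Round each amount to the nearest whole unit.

arborio rice: 19 oz; mayonnaise: 1080 mL; white rice: 34 oz; diced onion: 14 oz

Scaling factor: 12/5 = 2.4.
arborio rice: 8 oz × 12/5 ≈ 19 oz
mayonnaise: 450 mL × 12/5 = 1080 mL
white rice: 14 oz × 12/5 ≈ 34 oz
diced onion: 6 oz × 12/5 ≈ 14 oz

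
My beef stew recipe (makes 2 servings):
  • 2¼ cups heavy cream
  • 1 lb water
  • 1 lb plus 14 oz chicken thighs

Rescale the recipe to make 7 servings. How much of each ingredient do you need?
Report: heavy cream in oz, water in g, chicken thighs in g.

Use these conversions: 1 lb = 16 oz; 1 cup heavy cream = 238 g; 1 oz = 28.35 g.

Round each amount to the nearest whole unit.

heavy cream: 66 oz; water: 1588 g; chicken thighs: 2977 g

Scaling factor: 7/2 = 3.5.
heavy cream: 2.25 cup × 7/2 × 238 g/cup ÷ 28.35 g/oz ≈ 66 oz
water: 1 lb × 7/2 × 16 oz/lb × 28.35 g/oz ≈ 1588 g
chicken thighs: (1 lb + 14 oz = 1.875 lb) × 7/2 × 16 oz/lb × 28.35 g/oz ≈ 2977 g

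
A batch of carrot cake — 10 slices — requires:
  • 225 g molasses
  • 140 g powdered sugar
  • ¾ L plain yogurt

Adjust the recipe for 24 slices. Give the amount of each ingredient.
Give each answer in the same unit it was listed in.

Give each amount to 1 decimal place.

molasses: 540.0 g; powdered sugar: 336.0 g; plain yogurt: 1.8 L

Scaling factor: 24/10 = 12/5 = 2.4.
molasses: 225 g × 12/5 = 540.0 g
powdered sugar: 140 g × 12/5 = 336.0 g
plain yogurt: 0.75 L × 12/5 = 1.8 L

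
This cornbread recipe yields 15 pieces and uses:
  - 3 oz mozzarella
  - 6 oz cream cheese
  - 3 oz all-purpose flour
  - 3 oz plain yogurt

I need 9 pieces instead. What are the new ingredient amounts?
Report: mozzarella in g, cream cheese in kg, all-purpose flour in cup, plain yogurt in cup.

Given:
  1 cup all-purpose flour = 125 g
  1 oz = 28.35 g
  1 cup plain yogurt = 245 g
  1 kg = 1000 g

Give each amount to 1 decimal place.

mozzarella: 51.0 g; cream cheese: 0.1 kg; all-purpose flour: 0.4 cup; plain yogurt: 0.2 cup

Scaling factor: 9/15 = 3/5 = 0.6.
mozzarella: 3 oz × 3/5 × 28.35 g/oz ≈ 51.0 g
cream cheese: 6 oz × 3/5 × 28.35 g/oz ÷ 1000 g/kg ≈ 0.1 kg
all-purpose flour: 3 oz × 3/5 × 28.35 g/oz ÷ 125 g/cup ≈ 0.4 cup
plain yogurt: 3 oz × 3/5 × 28.35 g/oz ÷ 245 g/cup ≈ 0.2 cup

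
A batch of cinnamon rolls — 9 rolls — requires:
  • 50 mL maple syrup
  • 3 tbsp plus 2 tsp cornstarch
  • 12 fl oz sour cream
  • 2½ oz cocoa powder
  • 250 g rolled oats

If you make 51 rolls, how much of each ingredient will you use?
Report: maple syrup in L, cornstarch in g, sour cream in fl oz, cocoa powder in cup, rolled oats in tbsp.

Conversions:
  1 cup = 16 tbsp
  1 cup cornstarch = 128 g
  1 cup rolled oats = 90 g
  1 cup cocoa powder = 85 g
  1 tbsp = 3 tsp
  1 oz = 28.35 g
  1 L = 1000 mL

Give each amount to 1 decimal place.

Scaling factor: 51/9 = 17/3.
maple syrup: 50 mL × 17/3 ÷ 1000 mL/L ≈ 0.3 L
cornstarch: (3 tbsp + 2 tsp = 11/3 tbsp) × 17/3 ÷ 16 tbsp/cup × 128 g/cup ≈ 166.2 g
sour cream: 12 fl oz × 17/3 = 68.0 fl oz
cocoa powder: 2.5 oz × 17/3 × 28.35 g/oz ÷ 85 g/cup ≈ 4.7 cup
rolled oats: 250 g × 17/3 ÷ 90 g/cup × 16 tbsp/cup ≈ 251.9 tbsp

maple syrup: 0.3 L; cornstarch: 166.2 g; sour cream: 68.0 fl oz; cocoa powder: 4.7 cup; rolled oats: 251.9 tbsp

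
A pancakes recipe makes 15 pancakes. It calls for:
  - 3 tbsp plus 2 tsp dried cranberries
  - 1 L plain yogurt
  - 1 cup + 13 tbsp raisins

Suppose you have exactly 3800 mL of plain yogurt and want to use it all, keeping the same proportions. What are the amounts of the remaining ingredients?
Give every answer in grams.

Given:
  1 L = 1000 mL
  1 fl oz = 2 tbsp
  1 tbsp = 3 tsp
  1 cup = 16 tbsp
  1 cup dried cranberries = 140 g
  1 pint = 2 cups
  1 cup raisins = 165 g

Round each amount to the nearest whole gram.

dried cranberries: 122 g; raisins: 1136 g

The original recipe has 1000 mL of plain yogurt, so the scaling factor is 3800 ÷ 1000 = 19/5 = 3.8.
dried cranberries: (3 tbsp + 2 tsp = 11/3 tbsp) × 19/5 ÷ 16 tbsp/cup × 140 g/cup ≈ 122 g
raisins: (1 cup + 13 tbsp = 1.8125 cup) × 19/5 × 165 g/cup ≈ 1136 g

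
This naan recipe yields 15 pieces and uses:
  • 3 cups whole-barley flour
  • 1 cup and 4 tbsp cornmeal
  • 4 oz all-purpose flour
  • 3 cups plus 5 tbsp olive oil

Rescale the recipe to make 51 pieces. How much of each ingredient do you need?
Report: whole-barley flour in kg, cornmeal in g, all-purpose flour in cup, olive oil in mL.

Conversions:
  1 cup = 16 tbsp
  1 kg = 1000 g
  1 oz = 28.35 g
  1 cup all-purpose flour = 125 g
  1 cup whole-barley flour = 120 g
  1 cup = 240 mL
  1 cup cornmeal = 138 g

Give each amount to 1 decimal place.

Scaling factor: 51/15 = 17/5 = 3.4.
whole-barley flour: 3 cup × 17/5 × 120 g/cup ÷ 1000 g/kg ≈ 1.2 kg
cornmeal: (1 cup + 4 tbsp = 1.25 cup) × 17/5 × 138 g/cup = 586.5 g
all-purpose flour: 4 oz × 17/5 × 28.35 g/oz ÷ 125 g/cup ≈ 3.1 cup
olive oil: (3 cup + 5 tbsp = 3.3125 cup) × 17/5 × 240 mL/cup = 2703.0 mL

whole-barley flour: 1.2 kg; cornmeal: 586.5 g; all-purpose flour: 3.1 cup; olive oil: 2703.0 mL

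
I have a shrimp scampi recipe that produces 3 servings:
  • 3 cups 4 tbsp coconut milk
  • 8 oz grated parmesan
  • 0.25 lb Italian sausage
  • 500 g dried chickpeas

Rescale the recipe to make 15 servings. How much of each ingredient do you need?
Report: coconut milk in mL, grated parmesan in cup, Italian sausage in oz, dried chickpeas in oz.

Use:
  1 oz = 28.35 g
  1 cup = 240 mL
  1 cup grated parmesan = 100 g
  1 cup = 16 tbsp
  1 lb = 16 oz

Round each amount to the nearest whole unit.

coconut milk: 3900 mL; grated parmesan: 11 cup; Italian sausage: 20 oz; dried chickpeas: 88 oz

Scaling factor: 15/3 = 5.
coconut milk: (3 cup + 4 tbsp = 3.25 cup) × 5 × 240 mL/cup = 3900 mL
grated parmesan: 8 oz × 5 × 28.35 g/oz ÷ 100 g/cup ≈ 11 cup
Italian sausage: 0.25 lb × 5 × 16 oz/lb = 20 oz
dried chickpeas: 500 g × 5 ÷ 28.35 g/oz ≈ 88 oz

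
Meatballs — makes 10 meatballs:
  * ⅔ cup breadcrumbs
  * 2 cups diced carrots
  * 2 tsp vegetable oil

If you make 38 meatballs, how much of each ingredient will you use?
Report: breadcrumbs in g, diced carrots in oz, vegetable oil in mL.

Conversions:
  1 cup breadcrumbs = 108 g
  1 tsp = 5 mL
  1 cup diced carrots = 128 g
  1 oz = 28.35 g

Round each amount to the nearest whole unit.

breadcrumbs: 274 g; diced carrots: 34 oz; vegetable oil: 38 mL

Scaling factor: 38/10 = 19/5 = 3.8.
breadcrumbs: 2/3 cup × 19/5 × 108 g/cup ≈ 274 g
diced carrots: 2 cup × 19/5 × 128 g/cup ÷ 28.35 g/oz ≈ 34 oz
vegetable oil: 2 tsp × 19/5 × 5 mL/tsp = 38 mL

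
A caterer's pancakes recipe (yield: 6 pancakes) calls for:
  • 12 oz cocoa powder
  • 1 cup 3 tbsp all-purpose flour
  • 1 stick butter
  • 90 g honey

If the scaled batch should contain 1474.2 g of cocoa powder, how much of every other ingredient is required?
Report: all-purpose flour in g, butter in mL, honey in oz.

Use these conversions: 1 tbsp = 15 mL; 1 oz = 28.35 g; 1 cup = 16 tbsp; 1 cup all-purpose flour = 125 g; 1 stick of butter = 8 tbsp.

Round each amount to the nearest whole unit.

all-purpose flour: 643 g; butter: 520 mL; honey: 14 oz

The original recipe has 340.2 g of cocoa powder, so the scaling factor is 1474.2 ÷ 340.2 = 13/3.
all-purpose flour: (1 cup + 3 tbsp = 1.1875 cup) × 13/3 × 125 g/cup ≈ 643 g
butter: 1 stick × 13/3 × 8 tbsp/stick × 15 mL/tbsp = 520 mL
honey: 90 g × 13/3 ÷ 28.35 g/oz ≈ 14 oz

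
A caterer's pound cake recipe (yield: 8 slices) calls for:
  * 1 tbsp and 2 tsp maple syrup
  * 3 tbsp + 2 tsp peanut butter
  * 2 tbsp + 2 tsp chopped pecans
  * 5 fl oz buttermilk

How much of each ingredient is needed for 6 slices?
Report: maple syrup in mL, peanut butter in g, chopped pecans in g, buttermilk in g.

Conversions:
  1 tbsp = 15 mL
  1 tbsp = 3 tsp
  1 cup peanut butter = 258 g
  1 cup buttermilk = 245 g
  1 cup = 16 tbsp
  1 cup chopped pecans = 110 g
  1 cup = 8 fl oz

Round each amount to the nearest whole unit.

Scaling factor: 6/8 = 3/4 = 0.75.
maple syrup: (1 tbsp + 2 tsp = 5/3 tbsp) × 3/4 × 15 mL/tbsp ≈ 19 mL
peanut butter: (3 tbsp + 2 tsp = 11/3 tbsp) × 3/4 ÷ 16 tbsp/cup × 258 g/cup ≈ 44 g
chopped pecans: (2 tbsp + 2 tsp = 8/3 tbsp) × 3/4 ÷ 16 tbsp/cup × 110 g/cup ≈ 14 g
buttermilk: 5 fl oz × 3/4 ÷ 8 fl oz/cup × 245 g/cup ≈ 115 g

maple syrup: 19 mL; peanut butter: 44 g; chopped pecans: 14 g; buttermilk: 115 g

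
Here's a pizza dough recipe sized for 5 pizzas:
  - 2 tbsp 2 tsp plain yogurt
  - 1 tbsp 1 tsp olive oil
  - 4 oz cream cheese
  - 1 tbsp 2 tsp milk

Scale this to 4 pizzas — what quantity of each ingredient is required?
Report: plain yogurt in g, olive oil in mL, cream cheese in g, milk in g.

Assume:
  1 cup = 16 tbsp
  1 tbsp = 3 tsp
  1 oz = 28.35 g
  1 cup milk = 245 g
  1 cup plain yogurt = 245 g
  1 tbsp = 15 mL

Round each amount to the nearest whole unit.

plain yogurt: 33 g; olive oil: 16 mL; cream cheese: 91 g; milk: 20 g

Scaling factor: 4/5 = 0.8.
plain yogurt: (2 tbsp + 2 tsp = 8/3 tbsp) × 4/5 ÷ 16 tbsp/cup × 245 g/cup ≈ 33 g
olive oil: (1 tbsp + 1 tsp = 4/3 tbsp) × 4/5 × 15 mL/tbsp = 16 mL
cream cheese: 4 oz × 4/5 × 28.35 g/oz ≈ 91 g
milk: (1 tbsp + 2 tsp = 5/3 tbsp) × 4/5 ÷ 16 tbsp/cup × 245 g/cup ≈ 20 g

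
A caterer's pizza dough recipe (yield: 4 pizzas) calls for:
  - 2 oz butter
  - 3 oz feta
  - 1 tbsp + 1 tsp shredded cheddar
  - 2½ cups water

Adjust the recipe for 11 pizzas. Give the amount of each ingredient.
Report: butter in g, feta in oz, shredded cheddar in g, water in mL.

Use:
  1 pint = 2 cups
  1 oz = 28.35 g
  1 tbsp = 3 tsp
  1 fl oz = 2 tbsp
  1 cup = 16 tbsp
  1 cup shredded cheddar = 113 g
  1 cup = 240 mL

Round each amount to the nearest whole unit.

butter: 156 g; feta: 8 oz; shredded cheddar: 26 g; water: 1650 mL

Scaling factor: 11/4 = 2.75.
butter: 2 oz × 11/4 × 28.35 g/oz ≈ 156 g
feta: 3 oz × 11/4 ≈ 8 oz
shredded cheddar: (1 tbsp + 1 tsp = 4/3 tbsp) × 11/4 ÷ 16 tbsp/cup × 113 g/cup ≈ 26 g
water: 2.5 cup × 11/4 × 240 mL/cup = 1650 mL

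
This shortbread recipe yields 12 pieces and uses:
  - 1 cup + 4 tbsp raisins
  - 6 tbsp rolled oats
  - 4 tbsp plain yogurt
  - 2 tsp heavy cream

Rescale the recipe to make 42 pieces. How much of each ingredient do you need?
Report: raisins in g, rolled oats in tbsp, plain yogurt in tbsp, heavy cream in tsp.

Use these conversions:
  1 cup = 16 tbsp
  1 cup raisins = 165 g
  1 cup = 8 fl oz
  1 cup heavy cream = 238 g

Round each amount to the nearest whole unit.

Scaling factor: 42/12 = 7/2 = 3.5.
raisins: (1 cup + 4 tbsp = 1.25 cup) × 7/2 × 165 g/cup ≈ 722 g
rolled oats: 6 tbsp × 7/2 = 21 tbsp
plain yogurt: 4 tbsp × 7/2 = 14 tbsp
heavy cream: 2 tsp × 7/2 = 7 tsp

raisins: 722 g; rolled oats: 21 tbsp; plain yogurt: 14 tbsp; heavy cream: 7 tsp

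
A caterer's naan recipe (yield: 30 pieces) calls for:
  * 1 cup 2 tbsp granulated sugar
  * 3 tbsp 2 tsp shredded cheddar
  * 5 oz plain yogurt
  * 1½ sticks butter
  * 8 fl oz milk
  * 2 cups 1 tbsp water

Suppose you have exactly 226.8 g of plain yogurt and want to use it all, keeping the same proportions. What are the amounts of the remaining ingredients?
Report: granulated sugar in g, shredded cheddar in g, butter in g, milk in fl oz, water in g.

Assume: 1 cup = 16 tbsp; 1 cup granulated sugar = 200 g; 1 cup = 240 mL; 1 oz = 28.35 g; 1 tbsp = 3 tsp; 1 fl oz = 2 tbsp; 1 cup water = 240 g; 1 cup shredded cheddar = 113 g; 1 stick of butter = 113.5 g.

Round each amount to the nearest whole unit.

The original recipe has 141.75 g of plain yogurt, so the scaling factor is 226.8 ÷ 141.75 = 8/5 = 1.6.
granulated sugar: (1 cup + 2 tbsp = 1.125 cup) × 8/5 × 200 g/cup = 360 g
shredded cheddar: (3 tbsp + 2 tsp = 11/3 tbsp) × 8/5 ÷ 16 tbsp/cup × 113 g/cup ≈ 41 g
butter: 1.5 stick × 8/5 × 113.5 g/stick ≈ 272 g
milk: 8 fl oz × 8/5 ≈ 13 fl oz
water: (2 cup + 1 tbsp = 2.0625 cup) × 8/5 × 240 g/cup = 792 g

granulated sugar: 360 g; shredded cheddar: 41 g; butter: 272 g; milk: 13 fl oz; water: 792 g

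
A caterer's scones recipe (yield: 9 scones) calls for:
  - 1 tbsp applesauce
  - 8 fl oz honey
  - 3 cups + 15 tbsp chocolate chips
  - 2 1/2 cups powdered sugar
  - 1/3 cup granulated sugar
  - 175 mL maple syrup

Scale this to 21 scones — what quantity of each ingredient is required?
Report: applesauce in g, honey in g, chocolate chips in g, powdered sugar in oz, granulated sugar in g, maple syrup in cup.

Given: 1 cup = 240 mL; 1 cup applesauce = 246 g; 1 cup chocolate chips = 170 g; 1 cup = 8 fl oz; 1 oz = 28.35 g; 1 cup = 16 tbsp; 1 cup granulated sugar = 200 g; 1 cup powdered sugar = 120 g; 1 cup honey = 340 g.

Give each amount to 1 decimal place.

Scaling factor: 21/9 = 7/3.
applesauce: 1 tbsp × 7/3 ÷ 16 tbsp/cup × 246 g/cup ≈ 35.9 g
honey: 8 fl oz × 7/3 ÷ 8 fl oz/cup × 340 g/cup ≈ 793.3 g
chocolate chips: (3 cup + 15 tbsp = 3.9375 cup) × 7/3 × 170 g/cup ≈ 1561.9 g
powdered sugar: 2.5 cup × 7/3 × 120 g/cup ÷ 28.35 g/oz ≈ 24.7 oz
granulated sugar: 1/3 cup × 7/3 × 200 g/cup ≈ 155.6 g
maple syrup: 175 mL × 7/3 ÷ 240 mL/cup ≈ 1.7 cup

applesauce: 35.9 g; honey: 793.3 g; chocolate chips: 1561.9 g; powdered sugar: 24.7 oz; granulated sugar: 155.6 g; maple syrup: 1.7 cup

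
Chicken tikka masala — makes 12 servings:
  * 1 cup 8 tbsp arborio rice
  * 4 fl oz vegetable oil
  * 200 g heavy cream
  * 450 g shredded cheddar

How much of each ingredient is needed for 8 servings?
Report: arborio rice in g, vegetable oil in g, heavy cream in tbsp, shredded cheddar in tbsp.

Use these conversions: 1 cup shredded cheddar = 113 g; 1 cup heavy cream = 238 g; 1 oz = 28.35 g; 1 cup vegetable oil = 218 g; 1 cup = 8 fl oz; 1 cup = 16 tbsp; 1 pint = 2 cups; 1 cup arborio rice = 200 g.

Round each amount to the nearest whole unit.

Scaling factor: 8/12 = 2/3.
arborio rice: (1 cup + 8 tbsp = 1.5 cup) × 2/3 × 200 g/cup = 200 g
vegetable oil: 4 fl oz × 2/3 ÷ 8 fl oz/cup × 218 g/cup ≈ 73 g
heavy cream: 200 g × 2/3 ÷ 238 g/cup × 16 tbsp/cup ≈ 9 tbsp
shredded cheddar: 450 g × 2/3 ÷ 113 g/cup × 16 tbsp/cup ≈ 42 tbsp

arborio rice: 200 g; vegetable oil: 73 g; heavy cream: 9 tbsp; shredded cheddar: 42 tbsp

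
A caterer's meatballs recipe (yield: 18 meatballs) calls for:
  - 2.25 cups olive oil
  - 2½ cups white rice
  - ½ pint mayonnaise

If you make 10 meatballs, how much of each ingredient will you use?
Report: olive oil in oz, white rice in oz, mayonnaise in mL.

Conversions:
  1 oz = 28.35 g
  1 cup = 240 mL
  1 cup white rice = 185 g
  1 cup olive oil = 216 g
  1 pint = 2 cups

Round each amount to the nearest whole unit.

olive oil: 10 oz; white rice: 9 oz; mayonnaise: 133 mL

Scaling factor: 10/18 = 5/9.
olive oil: 2.25 cup × 5/9 × 216 g/cup ÷ 28.35 g/oz ≈ 10 oz
white rice: 2.5 cup × 5/9 × 185 g/cup ÷ 28.35 g/oz ≈ 9 oz
mayonnaise: 0.5 pint × 5/9 × 2 cup/pint × 240 mL/cup ≈ 133 mL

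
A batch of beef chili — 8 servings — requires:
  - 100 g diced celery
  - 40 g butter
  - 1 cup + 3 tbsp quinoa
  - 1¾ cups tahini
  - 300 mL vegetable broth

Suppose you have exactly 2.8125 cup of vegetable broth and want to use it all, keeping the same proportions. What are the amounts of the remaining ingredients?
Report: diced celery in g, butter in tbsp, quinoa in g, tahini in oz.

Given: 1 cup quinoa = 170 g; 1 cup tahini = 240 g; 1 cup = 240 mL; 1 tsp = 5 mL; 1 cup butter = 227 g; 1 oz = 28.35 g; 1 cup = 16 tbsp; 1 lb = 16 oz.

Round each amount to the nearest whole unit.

diced celery: 225 g; butter: 6 tbsp; quinoa: 454 g; tahini: 33 oz

The original recipe has 1.25 cup of vegetable broth, so the scaling factor is 2.8125 ÷ 1.25 = 9/4 = 2.25.
diced celery: 100 g × 9/4 = 225 g
butter: 40 g × 9/4 ÷ 227 g/cup × 16 tbsp/cup ≈ 6 tbsp
quinoa: (1 cup + 3 tbsp = 1.1875 cup) × 9/4 × 170 g/cup ≈ 454 g
tahini: 1.75 cup × 9/4 × 240 g/cup ÷ 28.35 g/oz ≈ 33 oz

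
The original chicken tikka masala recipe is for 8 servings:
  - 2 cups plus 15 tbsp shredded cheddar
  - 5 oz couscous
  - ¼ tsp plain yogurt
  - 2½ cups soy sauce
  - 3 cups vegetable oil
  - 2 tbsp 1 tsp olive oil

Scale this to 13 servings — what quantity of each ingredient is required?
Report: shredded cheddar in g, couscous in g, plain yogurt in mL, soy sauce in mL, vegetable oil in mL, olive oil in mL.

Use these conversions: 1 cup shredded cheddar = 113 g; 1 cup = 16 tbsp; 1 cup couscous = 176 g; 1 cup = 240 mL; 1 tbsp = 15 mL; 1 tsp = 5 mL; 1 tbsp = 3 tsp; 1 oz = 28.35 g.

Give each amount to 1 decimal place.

shredded cheddar: 539.4 g; couscous: 230.3 g; plain yogurt: 2.0 mL; soy sauce: 975.0 mL; vegetable oil: 1170.0 mL; olive oil: 56.9 mL

Scaling factor: 13/8 = 1.625.
shredded cheddar: (2 cup + 15 tbsp = 2.9375 cup) × 13/8 × 113 g/cup ≈ 539.4 g
couscous: 5 oz × 13/8 × 28.35 g/oz ≈ 230.3 g
plain yogurt: 0.25 tsp × 13/8 × 5 mL/tsp ≈ 2.0 mL
soy sauce: 2.5 cup × 13/8 × 240 mL/cup = 975.0 mL
vegetable oil: 3 cup × 13/8 × 240 mL/cup = 1170.0 mL
olive oil: (2 tbsp + 1 tsp = 7/3 tbsp) × 13/8 × 15 mL/tbsp ≈ 56.9 mL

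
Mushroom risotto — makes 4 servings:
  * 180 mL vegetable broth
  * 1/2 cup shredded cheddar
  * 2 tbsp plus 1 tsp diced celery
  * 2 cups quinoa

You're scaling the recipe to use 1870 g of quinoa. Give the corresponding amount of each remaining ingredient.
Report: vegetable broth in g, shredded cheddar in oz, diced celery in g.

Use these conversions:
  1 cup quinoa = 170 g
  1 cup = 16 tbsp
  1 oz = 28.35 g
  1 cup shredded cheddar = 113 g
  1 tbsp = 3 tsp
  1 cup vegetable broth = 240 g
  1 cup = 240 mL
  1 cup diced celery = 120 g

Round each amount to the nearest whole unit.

vegetable broth: 990 g; shredded cheddar: 11 oz; diced celery: 96 g

The original recipe has 340 g of quinoa, so the scaling factor is 1870 ÷ 340 = 11/2 = 5.5.
vegetable broth: 180 mL × 11/2 ÷ 240 mL/cup × 240 g/cup = 990 g
shredded cheddar: 0.5 cup × 11/2 × 113 g/cup ÷ 28.35 g/oz ≈ 11 oz
diced celery: (2 tbsp + 1 tsp = 7/3 tbsp) × 11/2 ÷ 16 tbsp/cup × 120 g/cup ≈ 96 g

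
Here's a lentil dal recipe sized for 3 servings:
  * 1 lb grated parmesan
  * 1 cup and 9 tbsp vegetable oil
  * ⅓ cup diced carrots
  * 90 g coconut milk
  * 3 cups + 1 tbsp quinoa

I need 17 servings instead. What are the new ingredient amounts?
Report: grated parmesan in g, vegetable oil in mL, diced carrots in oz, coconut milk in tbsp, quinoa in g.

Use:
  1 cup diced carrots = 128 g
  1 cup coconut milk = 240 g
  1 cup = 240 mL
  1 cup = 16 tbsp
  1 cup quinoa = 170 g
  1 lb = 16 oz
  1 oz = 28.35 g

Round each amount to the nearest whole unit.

Scaling factor: 17/3.
grated parmesan: 1 lb × 17/3 × 16 oz/lb × 28.35 g/oz ≈ 2570 g
vegetable oil: (1 cup + 9 tbsp = 1.5625 cup) × 17/3 × 240 mL/cup = 2125 mL
diced carrots: 1/3 cup × 17/3 × 128 g/cup ÷ 28.35 g/oz ≈ 9 oz
coconut milk: 90 g × 17/3 ÷ 240 g/cup × 16 tbsp/cup = 34 tbsp
quinoa: (3 cup + 1 tbsp = 3.0625 cup) × 17/3 × 170 g/cup ≈ 2950 g

grated parmesan: 2570 g; vegetable oil: 2125 mL; diced carrots: 9 oz; coconut milk: 34 tbsp; quinoa: 2950 g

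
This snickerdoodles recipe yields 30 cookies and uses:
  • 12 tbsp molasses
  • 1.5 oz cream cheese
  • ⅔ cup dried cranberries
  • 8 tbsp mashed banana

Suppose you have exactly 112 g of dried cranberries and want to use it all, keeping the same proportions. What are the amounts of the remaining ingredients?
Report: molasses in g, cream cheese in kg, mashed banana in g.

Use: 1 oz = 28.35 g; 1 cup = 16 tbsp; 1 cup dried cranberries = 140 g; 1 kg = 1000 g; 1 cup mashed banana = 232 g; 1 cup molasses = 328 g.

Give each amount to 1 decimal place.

The original recipe has 280/3 g of dried cranberries, so the scaling factor is 112 ÷ 280/3 = 6/5 = 1.2.
molasses: 12 tbsp × 6/5 ÷ 16 tbsp/cup × 328 g/cup = 295.2 g
cream cheese: 1.5 oz × 6/5 × 28.35 g/oz ÷ 1000 g/kg ≈ 0.1 kg
mashed banana: 8 tbsp × 6/5 ÷ 16 tbsp/cup × 232 g/cup = 139.2 g

molasses: 295.2 g; cream cheese: 0.1 kg; mashed banana: 139.2 g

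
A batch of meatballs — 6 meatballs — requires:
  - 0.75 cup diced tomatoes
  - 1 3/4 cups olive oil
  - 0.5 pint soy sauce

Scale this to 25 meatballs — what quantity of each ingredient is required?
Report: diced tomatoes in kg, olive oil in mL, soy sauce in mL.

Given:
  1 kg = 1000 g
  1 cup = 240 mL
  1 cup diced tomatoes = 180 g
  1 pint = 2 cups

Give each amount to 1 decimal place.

Scaling factor: 25/6.
diced tomatoes: 0.75 cup × 25/6 × 180 g/cup ÷ 1000 g/kg ≈ 0.6 kg
olive oil: 1.75 cup × 25/6 × 240 mL/cup = 1750.0 mL
soy sauce: 0.5 pint × 25/6 × 2 cup/pint × 240 mL/cup = 1000.0 mL

diced tomatoes: 0.6 kg; olive oil: 1750.0 mL; soy sauce: 1000.0 mL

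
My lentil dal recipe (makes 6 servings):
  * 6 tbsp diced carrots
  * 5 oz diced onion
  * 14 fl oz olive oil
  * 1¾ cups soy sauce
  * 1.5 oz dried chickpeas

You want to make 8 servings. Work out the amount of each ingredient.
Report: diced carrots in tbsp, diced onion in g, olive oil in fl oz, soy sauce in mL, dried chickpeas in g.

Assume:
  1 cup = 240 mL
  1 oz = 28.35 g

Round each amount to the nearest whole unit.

diced carrots: 8 tbsp; diced onion: 189 g; olive oil: 19 fl oz; soy sauce: 560 mL; dried chickpeas: 57 g

Scaling factor: 8/6 = 4/3.
diced carrots: 6 tbsp × 4/3 = 8 tbsp
diced onion: 5 oz × 4/3 × 28.35 g/oz = 189 g
olive oil: 14 fl oz × 4/3 ≈ 19 fl oz
soy sauce: 1.75 cup × 4/3 × 240 mL/cup = 560 mL
dried chickpeas: 1.5 oz × 4/3 × 28.35 g/oz ≈ 57 g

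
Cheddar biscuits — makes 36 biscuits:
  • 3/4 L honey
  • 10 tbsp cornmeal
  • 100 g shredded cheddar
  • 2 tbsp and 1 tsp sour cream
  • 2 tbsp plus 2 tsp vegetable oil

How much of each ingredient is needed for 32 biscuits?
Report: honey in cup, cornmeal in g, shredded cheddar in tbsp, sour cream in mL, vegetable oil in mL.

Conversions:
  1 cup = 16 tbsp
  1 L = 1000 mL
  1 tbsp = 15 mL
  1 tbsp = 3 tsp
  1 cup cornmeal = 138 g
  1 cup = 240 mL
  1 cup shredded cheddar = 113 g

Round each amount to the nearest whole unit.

honey: 3 cup; cornmeal: 77 g; shredded cheddar: 13 tbsp; sour cream: 31 mL; vegetable oil: 36 mL

Scaling factor: 32/36 = 8/9.
honey: 0.75 L × 8/9 × 1000 mL/L ÷ 240 mL/cup ≈ 3 cup
cornmeal: 10 tbsp × 8/9 ÷ 16 tbsp/cup × 138 g/cup ≈ 77 g
shredded cheddar: 100 g × 8/9 ÷ 113 g/cup × 16 tbsp/cup ≈ 13 tbsp
sour cream: (2 tbsp + 1 tsp = 7/3 tbsp) × 8/9 × 15 mL/tbsp ≈ 31 mL
vegetable oil: (2 tbsp + 2 tsp = 8/3 tbsp) × 8/9 × 15 mL/tbsp ≈ 36 mL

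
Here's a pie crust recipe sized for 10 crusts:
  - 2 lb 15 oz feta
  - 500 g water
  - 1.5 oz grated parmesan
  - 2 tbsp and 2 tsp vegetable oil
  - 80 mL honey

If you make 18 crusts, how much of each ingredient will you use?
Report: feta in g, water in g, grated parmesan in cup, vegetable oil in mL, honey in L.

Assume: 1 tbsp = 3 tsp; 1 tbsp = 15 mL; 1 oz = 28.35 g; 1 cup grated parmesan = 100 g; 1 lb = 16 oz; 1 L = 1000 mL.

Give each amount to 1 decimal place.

Scaling factor: 18/10 = 9/5 = 1.8.
feta: (2 lb + 15 oz = 2.9375 lb) × 9/5 × 16 oz/lb × 28.35 g/oz ≈ 2398.4 g
water: 500 g × 9/5 = 900.0 g
grated parmesan: 1.5 oz × 9/5 × 28.35 g/oz ÷ 100 g/cup ≈ 0.8 cup
vegetable oil: (2 tbsp + 2 tsp = 8/3 tbsp) × 9/5 × 15 mL/tbsp = 72.0 mL
honey: 80 mL × 9/5 ÷ 1000 mL/L ≈ 0.1 L

feta: 2398.4 g; water: 900.0 g; grated parmesan: 0.8 cup; vegetable oil: 72.0 mL; honey: 0.1 L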